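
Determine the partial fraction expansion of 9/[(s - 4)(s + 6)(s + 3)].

Using cover-up method: α = 9/70, β = 3/10, γ = -3/7
Result: (9/70)/(s - 4) + (3/10)/(s + 6) - (3/7)/(s + 3)


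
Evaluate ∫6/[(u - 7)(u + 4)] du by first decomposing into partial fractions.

Decompose: 6/[(u - 7)(u + 4)] = (6/11)/(u - 7) - (6/11)/(u + 4). Integrate each term: (6/11) ln|(u - 7)| - (6/11) ln|(u + 4)| + C


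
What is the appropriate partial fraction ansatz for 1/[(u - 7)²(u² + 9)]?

Repeated linear + quadratic: P/(u - 7) + Q/(u - 7)² + (Ru + S)/(u² + 9)


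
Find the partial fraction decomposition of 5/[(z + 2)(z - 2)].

5/(z + 2)(z - 2) = A/(z + 2) + B/(z - 2). A = 5/(-2 - 2) = -5/4, B = 5/(2 + 2) = 5/4
Result: (-5/4)/(z + 2) + (5/4)/(z - 2)


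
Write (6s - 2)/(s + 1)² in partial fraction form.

(6s - 2) = A(s + 1) + B. At s = -1: B = 6·(-1) - 2 = -8. Coeff of s: A = 6
Result: 6/(s + 1) - 8/(s + 1)²


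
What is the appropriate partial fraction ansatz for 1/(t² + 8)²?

Repeated quadratic factor: (Pt + Q)/(t² + 8) + (Rt + S)/(t² + 8)²


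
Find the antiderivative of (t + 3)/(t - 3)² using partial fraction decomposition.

Decompose: P = 1, Q = 1·3 + 3 = 6, so (t + 3)/(t - 3)² = 1/(t - 3) + 6/(t - 3)². Integrate: ∫ P/(t - 3) dt = ln|(t - 3)|; ∫ Q/(t - 3)² dt = -6/(t - 3). Sum: ln|(t - 3)| - 6/(t - 3) + C


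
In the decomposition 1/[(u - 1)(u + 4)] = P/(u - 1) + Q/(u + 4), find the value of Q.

Cover-up at u = -4: Q = 1/(-4 - 1) = -1/5


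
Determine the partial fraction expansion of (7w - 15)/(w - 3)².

(7w - 15) = A(w - 3) + B. At w = 3: B = 7·3 - 15 = 6. Coeff of w: A = 7
Result: 7/(w - 3) + 6/(w - 3)²


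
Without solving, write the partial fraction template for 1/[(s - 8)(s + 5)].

Distinct linear factors: A/(s - 8) + B/(s + 5)


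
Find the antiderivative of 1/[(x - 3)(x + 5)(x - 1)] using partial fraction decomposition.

Cover-up: α = 1/16, β = 1/48, γ = -1/12. Decomposition: (1/16)/(x - 3) + (1/48)/(x + 5) - (1/12)/(x - 1). Integrate each term: (1/16) ln|(x - 3)| + (1/48) ln|(x + 5)| - (1/12) ln|(x - 1)| + C


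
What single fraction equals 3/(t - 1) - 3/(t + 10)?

Common denominator (t - 1)(t + 10). Numerator: 3(t + 10) - 3(t - 1) = (3t + 30) - (3t - 3) = 33
Result: (33)/[(t - 1)(t + 10)]


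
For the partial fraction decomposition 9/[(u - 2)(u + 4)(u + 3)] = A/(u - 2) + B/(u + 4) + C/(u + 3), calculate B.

Cover-up at u = -4: B = 9/[(-4 - 2)(-4 + 3)] = 9/[(-6)(-1)] = 9/6 = 3/2


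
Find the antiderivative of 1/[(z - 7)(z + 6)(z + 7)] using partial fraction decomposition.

Cover-up: A = 1/182, B = -1/13, C = 1/14. Decomposition: (1/182)/(z - 7) - (1/13)/(z + 6) + (1/14)/(z + 7). Integrate each term: (1/182) ln|(z - 7)| - (1/13) ln|(z + 6)| + (1/14) ln|(z + 7)| + C


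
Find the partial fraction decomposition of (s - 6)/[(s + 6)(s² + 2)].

At s=-6: α = (1·(-6) - 6)/((-6)² + 2) = -6/19. β = -α = 6/19, γ = 1 - (-6)·α = -17/19
Result: (-6/19)/(s + 6) + ((6/19)s - 17/19)/(s² + 2)


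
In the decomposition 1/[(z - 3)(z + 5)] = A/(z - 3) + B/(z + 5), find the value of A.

Cover-up at z = 3: A = 1/(3 + 5) = 1/8


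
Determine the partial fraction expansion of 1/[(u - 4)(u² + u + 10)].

Cover-up at u = 4: A = 1/(4² + 1·4 + 10) = 1/30. Then B = -A = -1/30, C = -A·(1 + 4) = -1/6
Result: (1/30)/(u - 4) - ((1/30)u + 1/6)/(u² + u + 10)


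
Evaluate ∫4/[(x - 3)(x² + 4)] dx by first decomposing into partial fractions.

Cover-up at x=3: P = 4/(3²+4) = 4/13. Coeff matching: Q = -4/13, R = -12/13. Decomposition: (4/13)/(x - 3) - ((4/13)x + 12/13)/(x² + 4). Integrate: linear → ln, quadratic → (1/2)ln + arctan: (4/13) ln|(x - 3)| - (2/13) ln(x² + 4) - (6/13) arctan(x/2) + C


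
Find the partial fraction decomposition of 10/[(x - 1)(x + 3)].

10/(x - 1)(x + 3) = α/(x - 1) + β/(x + 3). α = 10/(1 + 3) = 5/2, β = 10/(-3 - 1) = -5/2
Result: (5/2)/(x - 1) - (5/2)/(x + 3)


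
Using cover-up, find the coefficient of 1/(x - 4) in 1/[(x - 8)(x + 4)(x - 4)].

Cover (x - 4), set x=4: 1/[(4 - 8)(4 + 4)] = -1/32


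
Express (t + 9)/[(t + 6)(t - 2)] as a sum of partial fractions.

At t=-6: α = (1·(-6) + 9)/(-6 - 2) = -3/8. At t=2: β = (1·2 + 9)/(2 + 6) = 11/8
Result: (-3/8)/(t + 6) + (11/8)/(t - 2)


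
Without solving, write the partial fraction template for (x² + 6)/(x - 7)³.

Repeated linear factor (power 3): α/(x - 7) + β/(x - 7)² + γ/(x - 7)³


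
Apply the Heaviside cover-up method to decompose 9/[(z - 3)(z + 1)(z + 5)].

Cover (z - 3), z=3: A = 9/[(3 + 1)(3 + 5)] = 9/32. Cover (z + 1), z=-1: B = 9/[(-1 - 3)(-1 + 5)] = -9/16. Cover (z + 5), z=-5: C = 9/[(-5 - 3)(-5 + 1)] = 9/32.
Result: (9/32)/(z - 3) - (9/16)/(z + 1) + (9/32)/(z + 5)


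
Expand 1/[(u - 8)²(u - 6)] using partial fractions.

Cover-up at u=6: R = 1/(6 - 8)² = 1/4. Cover-up at u=8: Q = 1/(8 - 6) = 1/2. Comparing u² coeff: P = -R = -1/4
Result: (-1/4)/(u - 8) + (1/2)/(u - 8)² + (1/4)/(u - 6)


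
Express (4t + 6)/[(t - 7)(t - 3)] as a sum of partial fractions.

At t=7: A = (4·7 + 6)/(7 - 3) = 17/2. At t=3: B = (4·3 + 6)/(3 - 7) = -9/2
Result: (17/2)/(t - 7) - (9/2)/(t - 3)


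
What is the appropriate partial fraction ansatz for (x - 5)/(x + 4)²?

Repeated linear factor: A/(x + 4) + B/(x + 4)²


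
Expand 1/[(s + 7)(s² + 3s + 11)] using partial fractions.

Cover-up at s = -7: A = 1/((-7)² + 3·(-7) + 11) = 1/39. Then B = -A = -1/39, C = -A·(3 - 7) = 4/39
Result: (1/39)/(s + 7) - ((1/39)s - 4/39)/(s² + 3s + 11)


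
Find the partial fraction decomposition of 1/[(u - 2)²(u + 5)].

Cover-up at u=-5: R = 1/(-5 - 2)² = 1/49. Cover-up at u=2: Q = 1/(2 + 5) = 1/7. Comparing u² coeff: P = -R = -1/49
Result: (-1/49)/(u - 2) + (1/7)/(u - 2)² + (1/49)/(u + 5)


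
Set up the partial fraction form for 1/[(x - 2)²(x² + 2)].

Repeated linear + quadratic: A/(x - 2) + B/(x - 2)² + (Cx + D)/(x² + 2)


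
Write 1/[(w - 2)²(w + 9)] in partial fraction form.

Cover-up at w=-9: γ = 1/(-9 - 2)² = 1/121. Cover-up at w=2: β = 1/(2 + 9) = 1/11. Comparing w² coeff: α = -γ = -1/121
Result: (-1/121)/(w - 2) + (1/11)/(w - 2)² + (1/121)/(w + 9)


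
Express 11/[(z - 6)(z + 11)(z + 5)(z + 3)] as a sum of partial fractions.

Using Heaviside cover-up: (1/153)/(z - 6) - (11/816)/(z + 11) + (1/12)/(z + 5) - (11/144)/(z + 3)


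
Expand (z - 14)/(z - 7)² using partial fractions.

(z - 14) = P(z - 7) + Q. At z = 7: Q = 1·7 - 14 = -7. Coeff of z: P = 1
Result: 1/(z - 7) - 7/(z - 7)²


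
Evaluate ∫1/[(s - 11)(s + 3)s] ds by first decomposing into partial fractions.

Cover-up: P = 1/154, Q = 1/42, R = -1/33. Decomposition: (1/154)/(s - 11) + (1/42)/(s + 3) - (1/33)/s. Integrate each term: (1/154) ln|(s - 11)| + (1/42) ln|(s + 3)| - (1/33) ln|s| + C


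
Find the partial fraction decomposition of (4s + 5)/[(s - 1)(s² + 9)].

At s=1: A = (4·1 + 5)/(1² + 9) = 9/10. B = -A = -9/10, C = 4 - 1·A = 31/10
Result: (9/10)/(s - 1) - ((9/10)s - 31/10)/(s² + 9)


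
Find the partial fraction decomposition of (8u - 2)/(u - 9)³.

(8u - 2) = A(u - 9)² + B(u - 9) + C. At u = 9: C = 8·9 - 2 = 70. Coefficients: A = 0, B = 8
Result: 8/(u - 9)² + 70/(u - 9)³


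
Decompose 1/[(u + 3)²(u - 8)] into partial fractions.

Cover-up at u=8: γ = 1/(8 + 3)² = 1/121. Cover-up at u=-3: β = 1/(-3 - 8) = -1/11. Comparing u² coeff: α = -γ = -1/121
Result: (-1/121)/(u + 3) - (1/11)/(u + 3)² + (1/121)/(u - 8)


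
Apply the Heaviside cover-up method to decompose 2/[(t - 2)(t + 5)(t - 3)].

Cover (t - 2), t=2: P = 2/[(2 + 5)(2 - 3)] = -2/7. Cover (t + 5), t=-5: Q = 2/[(-5 - 2)(-5 - 3)] = 1/28. Cover (t - 3), t=3: R = 2/[(3 - 2)(3 + 5)] = 1/4.
Result: (-2/7)/(t - 2) + (1/28)/(t + 5) + (1/4)/(t - 3)


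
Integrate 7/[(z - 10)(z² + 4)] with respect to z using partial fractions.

Cover-up at z=10: A = 7/(10²+4) = 7/104. Coeff matching: B = -7/104, C = -35/52. Decomposition: (7/104)/(z - 10) - ((7/104)z + 35/52)/(z² + 4). Integrate: linear → ln, quadratic → (1/2)ln + arctan: (7/104) ln|(z - 10)| - (7/208) ln(z² + 4) - (35/104) arctan(z/2) + C


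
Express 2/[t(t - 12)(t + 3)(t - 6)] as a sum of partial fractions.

Using Heaviside cover-up: (1/108)/t + (1/540)/(t - 12) - (2/405)/(t + 3) - (1/162)/(t - 6)


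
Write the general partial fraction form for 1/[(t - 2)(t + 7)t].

Three distinct linear factors: P/(t - 2) + Q/(t + 7) + R/t


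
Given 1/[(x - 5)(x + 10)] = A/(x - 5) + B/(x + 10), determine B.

Cover-up at x = -10: B = 1/(-10 - 5) = -1/15


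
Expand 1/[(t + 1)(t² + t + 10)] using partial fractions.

Cover-up at t = -1: α = 1/((-1)² + 1·(-1) + 10) = 1/10. Then β = -α = -1/10, γ = -α·(1 - 1) = 0
Result: (1/10)/(t + 1) - ((1/10)t)/(t² + t + 10)


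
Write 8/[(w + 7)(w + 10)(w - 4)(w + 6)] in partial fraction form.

Using Heaviside cover-up: (8/33)/(w + 7) - (1/21)/(w + 10) + (2/385)/(w - 4) - (1/5)/(w + 6)


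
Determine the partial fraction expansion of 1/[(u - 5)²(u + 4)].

Cover-up at u=-4: R = 1/(-4 - 5)² = 1/81. Cover-up at u=5: Q = 1/(5 + 4) = 1/9. Comparing u² coeff: P = -R = -1/81
Result: (-1/81)/(u - 5) + (1/9)/(u - 5)² + (1/81)/(u + 4)


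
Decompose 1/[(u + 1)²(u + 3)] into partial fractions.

Cover-up at u=-3: R = 1/(-3 + 1)² = 1/4. Cover-up at u=-1: Q = 1/(-1 + 3) = 1/2. Comparing u² coeff: P = -R = -1/4
Result: (-1/4)/(u + 1) + (1/2)/(u + 1)² + (1/4)/(u + 3)


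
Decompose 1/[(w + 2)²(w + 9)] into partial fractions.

Cover-up at w=-9: γ = 1/(-9 + 2)² = 1/49. Cover-up at w=-2: β = 1/(-2 + 9) = 1/7. Comparing w² coeff: α = -γ = -1/49
Result: (-1/49)/(w + 2) + (1/7)/(w + 2)² + (1/49)/(w + 9)


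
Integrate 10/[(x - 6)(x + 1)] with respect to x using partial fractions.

Decompose: 10/[(x - 6)(x + 1)] = (10/7)/(x - 6) - (10/7)/(x + 1). Integrate each term: (10/7) ln|(x - 6)| - (10/7) ln|(x + 1)| + C


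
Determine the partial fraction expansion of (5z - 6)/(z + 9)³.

(5z - 6) = A(z + 9)² + B(z + 9) + C. At z = -9: C = 5·(-9) - 6 = -51. Coefficients: A = 0, B = 5
Result: 5/(z + 9)² - 51/(z + 9)³


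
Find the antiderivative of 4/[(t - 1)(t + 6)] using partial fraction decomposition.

Decompose: 4/[(t - 1)(t + 6)] = (4/7)/(t - 1) - (4/7)/(t + 6). Integrate each term: (4/7) ln|(t - 1)| - (4/7) ln|(t + 6)| + C


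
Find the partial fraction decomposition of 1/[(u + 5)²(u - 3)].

Cover-up at u=3: γ = 1/(3 + 5)² = 1/64. Cover-up at u=-5: β = 1/(-5 - 3) = -1/8. Comparing u² coeff: α = -γ = -1/64
Result: (-1/64)/(u + 5) - (1/8)/(u + 5)² + (1/64)/(u - 3)


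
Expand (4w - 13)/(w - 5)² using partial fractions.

(4w - 13) = P(w - 5) + Q. At w = 5: Q = 4·5 - 13 = 7. Coeff of w: P = 4
Result: 4/(w - 5) + 7/(w - 5)²


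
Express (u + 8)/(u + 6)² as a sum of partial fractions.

(u + 8) = P(u + 6) + Q. At u = -6: Q = 1·(-6) + 8 = 2. Coeff of u: P = 1
Result: 1/(u + 6) + 2/(u + 6)²


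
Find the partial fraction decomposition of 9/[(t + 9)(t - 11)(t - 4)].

Using cover-up method: P = 9/260, Q = 9/140, R = -9/91
Result: (9/260)/(t + 9) + (9/140)/(t - 11) - (9/91)/(t - 4)


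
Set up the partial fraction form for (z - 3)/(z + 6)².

Repeated linear factor: A/(z + 6) + B/(z + 6)²


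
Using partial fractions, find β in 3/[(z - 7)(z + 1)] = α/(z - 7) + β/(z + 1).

Cover-up at z = -1: β = 3/(-1 - 7) = -3/8


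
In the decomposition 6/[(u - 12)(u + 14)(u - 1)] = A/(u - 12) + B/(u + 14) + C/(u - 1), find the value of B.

Cover-up at u = -14: B = 6/[(-14 - 12)(-14 - 1)] = 6/[(-26)(-15)] = 6/390 = 1/65


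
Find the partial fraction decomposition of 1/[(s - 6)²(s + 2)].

Cover-up at s=-2: C = 1/(-2 - 6)² = 1/64. Cover-up at s=6: B = 1/(6 + 2) = 1/8. Comparing s² coeff: A = -C = -1/64
Result: (-1/64)/(s - 6) + (1/8)/(s - 6)² + (1/64)/(s + 2)


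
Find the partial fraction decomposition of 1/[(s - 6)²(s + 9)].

Cover-up at s=-9: C = 1/(-9 - 6)² = 1/225. Cover-up at s=6: B = 1/(6 + 9) = 1/15. Comparing s² coeff: A = -C = -1/225
Result: (-1/225)/(s - 6) + (1/15)/(s - 6)² + (1/225)/(s + 9)


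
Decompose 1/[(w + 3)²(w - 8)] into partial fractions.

Cover-up at w=8: C = 1/(8 + 3)² = 1/121. Cover-up at w=-3: B = 1/(-3 - 8) = -1/11. Comparing w² coeff: A = -C = -1/121
Result: (-1/121)/(w + 3) - (1/11)/(w + 3)² + (1/121)/(w - 8)


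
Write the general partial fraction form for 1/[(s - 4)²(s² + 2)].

Repeated linear + quadratic: P/(s - 4) + Q/(s - 4)² + (Rs + S)/(s² + 2)


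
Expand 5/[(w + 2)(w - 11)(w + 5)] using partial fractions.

Using cover-up method: P = -5/39, Q = 5/208, R = 5/48
Result: (-5/39)/(w + 2) + (5/208)/(w - 11) + (5/48)/(w + 5)


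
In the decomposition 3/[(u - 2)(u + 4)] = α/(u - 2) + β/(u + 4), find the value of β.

Cover-up at u = -4: β = 3/(-4 - 2) = -3/6 = -1/2


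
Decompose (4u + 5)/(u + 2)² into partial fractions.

(4u + 5) = α(u + 2) + β. At u = -2: β = 4·(-2) + 5 = -3. Coeff of u: α = 4
Result: 4/(u + 2) - 3/(u + 2)²


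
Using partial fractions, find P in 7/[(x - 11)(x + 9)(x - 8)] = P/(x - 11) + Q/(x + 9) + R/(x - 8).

Cover-up at x = 11: P = 7/[(11 + 9)(11 - 8)] = 7/[(20)(3)] = 7/60


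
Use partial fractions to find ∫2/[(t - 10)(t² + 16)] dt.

Cover-up at t=10: α = 2/(10²+16) = 1/58. Coeff matching: β = -1/58, γ = -5/29. Decomposition: (1/58)/(t - 10) - ((1/58)t + 5/29)/(t² + 16). Integrate: linear → ln, quadratic → (1/2)ln + arctan: (1/58) ln|(t - 10)| - (1/116) ln(t² + 16) - (5/116) arctan(t/4) + C


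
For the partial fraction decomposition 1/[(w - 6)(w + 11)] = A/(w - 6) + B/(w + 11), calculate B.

Cover-up at w = -11: B = 1/(-11 - 6) = -1/17


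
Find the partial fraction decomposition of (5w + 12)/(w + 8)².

(5w + 12) = P(w + 8) + Q. At w = -8: Q = 5·(-8) + 12 = -28. Coeff of w: P = 5
Result: 5/(w + 8) - 28/(w + 8)²


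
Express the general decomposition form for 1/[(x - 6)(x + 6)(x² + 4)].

Two linear + quadratic: A/(x - 6) + B/(x + 6) + (Cx + D)/(x² + 4)


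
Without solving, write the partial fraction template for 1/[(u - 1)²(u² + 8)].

Repeated linear + quadratic: P/(u - 1) + Q/(u - 1)² + (Ru + S)/(u² + 8)


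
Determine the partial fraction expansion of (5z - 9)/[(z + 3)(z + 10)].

At z=-3: α = (5·(-3) - 9)/(-3 + 10) = -24/7. At z=-10: β = (5·(-10) - 9)/(-10 + 3) = 59/7
Result: (-24/7)/(z + 3) + (59/7)/(z + 10)


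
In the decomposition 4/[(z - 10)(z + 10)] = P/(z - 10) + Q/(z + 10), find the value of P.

Cover-up at z = 10: P = 4/(10 + 10) = 4/20 = 1/5


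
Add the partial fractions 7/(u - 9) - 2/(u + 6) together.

Common denominator (u - 9)(u + 6). Numerator: 7(u + 6) - 2(u - 9) = (7u + 42) - (2u - 18) = 5u + 60
Result: (5u + 60)/[(u - 9)(u + 6)]


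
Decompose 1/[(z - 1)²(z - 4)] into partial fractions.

Cover-up at z=4: γ = 1/(4 - 1)² = 1/9. Cover-up at z=1: β = 1/(1 - 4) = -1/3. Comparing z² coeff: α = -γ = -1/9
Result: (-1/9)/(z - 1) - (1/3)/(z - 1)² + (1/9)/(z - 4)


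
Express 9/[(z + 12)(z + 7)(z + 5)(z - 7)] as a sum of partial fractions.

Using Heaviside cover-up: (-9/665)/(z + 12) + (9/140)/(z + 7) - (3/56)/(z + 5) + (3/1064)/(z - 7)


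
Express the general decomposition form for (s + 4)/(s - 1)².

Repeated linear factor: P/(s - 1) + Q/(s - 1)²


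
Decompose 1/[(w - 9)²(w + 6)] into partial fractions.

Cover-up at w=-6: γ = 1/(-6 - 9)² = 1/225. Cover-up at w=9: β = 1/(9 + 6) = 1/15. Comparing w² coeff: α = -γ = -1/225
Result: (-1/225)/(w - 9) + (1/15)/(w - 9)² + (1/225)/(w + 6)


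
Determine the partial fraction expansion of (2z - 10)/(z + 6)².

(2z - 10) = α(z + 6) + β. At z = -6: β = 2·(-6) - 10 = -22. Coeff of z: α = 2
Result: 2/(z + 6) - 22/(z + 6)²


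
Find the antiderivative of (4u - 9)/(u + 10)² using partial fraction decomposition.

Decompose: A = 4, B = 4·(-10) - 9 = -49, so (4u - 9)/(u + 10)² = 4/(u + 10) - 49/(u + 10)². Integrate: ∫ A/(u + 10) du = 4 ln|(u + 10)|; ∫ B/(u + 10)² du = 49/(u + 10). Sum: 4 ln|(u + 10)| + 49/(u + 10) + C


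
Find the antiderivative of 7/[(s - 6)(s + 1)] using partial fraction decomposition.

Decompose: 7/[(s - 6)(s + 1)] = 1/(s - 6) - 1/(s + 1). Integrate each term: ln|(s - 6)| - ln|(s + 1)| + C


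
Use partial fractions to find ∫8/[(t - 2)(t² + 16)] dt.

Cover-up at t=2: α = 8/(2²+16) = 2/5. Coeff matching: β = -2/5, γ = -4/5. Decomposition: (2/5)/(t - 2) - ((2/5)t + 4/5)/(t² + 16). Integrate: linear → ln, quadratic → (1/2)ln + arctan: (2/5) ln|(t - 2)| - (1/5) ln(t² + 16) - (1/5) arctan(t/4) + C


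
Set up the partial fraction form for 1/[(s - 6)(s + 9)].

Distinct linear factors: P/(s - 6) + Q/(s + 9)


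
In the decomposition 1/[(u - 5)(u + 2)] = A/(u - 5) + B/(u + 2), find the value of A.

Cover-up at u = 5: A = 1/(5 + 2) = 1/7


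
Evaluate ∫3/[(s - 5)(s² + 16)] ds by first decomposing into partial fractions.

Cover-up at s=5: P = 3/(5²+16) = 3/41. Coeff matching: Q = -3/41, R = -15/41. Decomposition: (3/41)/(s - 5) - ((3/41)s + 15/41)/(s² + 16). Integrate: linear → ln, quadratic → (1/2)ln + arctan: (3/41) ln|(s - 5)| - (3/82) ln(s² + 16) - (15/164) arctan(s/4) + C


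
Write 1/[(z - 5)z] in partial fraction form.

1/(z - 5)z = P/(z - 5) + Q/z. P = 1/(5 - 0) = 1/5, Q = 1/(0 - 5) = -1/5
Result: (1/5)/(z - 5) - (1/5)/z


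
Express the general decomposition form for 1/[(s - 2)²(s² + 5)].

Repeated linear + quadratic: α/(s - 2) + β/(s - 2)² + (γs + δ)/(s² + 5)


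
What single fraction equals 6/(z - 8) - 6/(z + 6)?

Common denominator (z - 8)(z + 6). Numerator: 6(z + 6) - 6(z - 8) = (6z + 36) - (6z - 48) = 84
Result: (84)/[(z - 8)(z + 6)]


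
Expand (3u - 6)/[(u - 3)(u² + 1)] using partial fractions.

At u=3: A = (3·3 - 6)/(3² + 1) = 3/10. B = -A = -3/10, C = 3 - 3·A = 21/10
Result: (3/10)/(u - 3) - ((3/10)u - 21/10)/(u² + 1)


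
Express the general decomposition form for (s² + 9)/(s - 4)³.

Repeated linear factor (power 3): α/(s - 4) + β/(s - 4)² + γ/(s - 4)³


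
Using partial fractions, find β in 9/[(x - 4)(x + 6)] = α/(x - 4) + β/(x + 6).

Cover-up at x = -6: β = 9/(-6 - 4) = -9/10


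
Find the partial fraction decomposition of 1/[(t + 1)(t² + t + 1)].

Cover-up at t = -1: P = 1/((-1)² + 1·(-1) + 1) = 1. Then Q = -P = -1, R = -P·(1 - 1) = 0
Result: 1/(t + 1) - (t)/(t² + t + 1)


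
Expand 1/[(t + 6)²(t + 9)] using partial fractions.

Cover-up at t=-9: C = 1/(-9 + 6)² = 1/9. Cover-up at t=-6: B = 1/(-6 + 9) = 1/3. Comparing t² coeff: A = -C = -1/9
Result: (-1/9)/(t + 6) + (1/3)/(t + 6)² + (1/9)/(t + 9)


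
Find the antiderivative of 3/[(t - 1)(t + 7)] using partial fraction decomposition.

Decompose: 3/[(t - 1)(t + 7)] = (3/8)/(t - 1) - (3/8)/(t + 7). Integrate each term: (3/8) ln|(t - 1)| - (3/8) ln|(t + 7)| + C


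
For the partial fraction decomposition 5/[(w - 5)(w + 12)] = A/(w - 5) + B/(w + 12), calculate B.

Cover-up at w = -12: B = 5/(-12 - 5) = -5/17


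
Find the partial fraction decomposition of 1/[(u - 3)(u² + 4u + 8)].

Cover-up at u = 3: α = 1/(3² + 4·3 + 8) = 1/29. Then β = -α = -1/29, γ = -α·(4 + 3) = -7/29
Result: (1/29)/(u - 3) - ((1/29)u + 7/29)/(u² + 4u + 8)


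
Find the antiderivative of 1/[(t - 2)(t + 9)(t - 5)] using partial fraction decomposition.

Cover-up: α = -1/33, β = 1/154, γ = 1/42. Decomposition: (-1/33)/(t - 2) + (1/154)/(t + 9) + (1/42)/(t - 5). Integrate each term: (-1/33) ln|(t - 2)| + (1/154) ln|(t + 9)| + (1/42) ln|(t - 5)| + C


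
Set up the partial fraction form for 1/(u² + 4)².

Repeated quadratic factor: (Pu + Q)/(u² + 4) + (Ru + S)/(u² + 4)²


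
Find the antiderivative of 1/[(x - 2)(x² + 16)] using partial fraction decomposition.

Cover-up at x=2: A = 1/(2²+16) = 1/20. Coeff matching: B = -1/20, C = -1/10. Decomposition: (1/20)/(x - 2) - ((1/20)x + 1/10)/(x² + 16). Integrate: linear → ln, quadratic → (1/2)ln + arctan: (1/20) ln|(x - 2)| - (1/40) ln(x² + 16) - (1/40) arctan(x/4) + C


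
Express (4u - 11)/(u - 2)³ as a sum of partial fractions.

(4u - 11) = A(u - 2)² + B(u - 2) + C. At u = 2: C = 4·2 - 11 = -3. Coefficients: A = 0, B = 4
Result: 4/(u - 2)² - 3/(u - 2)³


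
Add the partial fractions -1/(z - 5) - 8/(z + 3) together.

Common denominator (z - 5)(z + 3). Numerator: -1(z + 3) - 8(z - 5) = (-z - 3) - (8z - 40) = -9z + 37
Result: (-9z + 37)/[(z - 5)(z + 3)]


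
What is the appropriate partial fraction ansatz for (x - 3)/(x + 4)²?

Repeated linear factor: P/(x + 4) + Q/(x + 4)²


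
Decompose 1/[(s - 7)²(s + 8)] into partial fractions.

Cover-up at s=-8: γ = 1/(-8 - 7)² = 1/225. Cover-up at s=7: β = 1/(7 + 8) = 1/15. Comparing s² coeff: α = -γ = -1/225
Result: (-1/225)/(s - 7) + (1/15)/(s - 7)² + (1/225)/(s + 8)


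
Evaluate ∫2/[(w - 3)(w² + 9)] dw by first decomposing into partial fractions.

Cover-up at w=3: P = 2/(3²+9) = 1/9. Coeff matching: Q = -1/9, R = -1/3. Decomposition: (1/9)/(w - 3) - ((1/9)w + 1/3)/(w² + 9). Integrate: linear → ln, quadratic → (1/2)ln + arctan: (1/9) ln|(w - 3)| - (1/18) ln(w² + 9) - (1/9) arctan(w/3) + C


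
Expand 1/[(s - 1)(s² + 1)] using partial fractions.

Cover-up at s = 1: P = 1/(1² + 1) = 1/2. Then Q = -P = -1/2, R = -P·(0 + 1) = -1/2
Result: (1/2)/(s - 1) - ((1/2)s + 1/2)/(s² + 1)


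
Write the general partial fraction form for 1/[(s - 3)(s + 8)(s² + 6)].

Two linear + quadratic: P/(s - 3) + Q/(s + 8) + (Rs + S)/(s² + 6)


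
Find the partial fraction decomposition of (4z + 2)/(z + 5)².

(4z + 2) = A(z + 5) + B. At z = -5: B = 4·(-5) + 2 = -18. Coeff of z: A = 4
Result: 4/(z + 5) - 18/(z + 5)²


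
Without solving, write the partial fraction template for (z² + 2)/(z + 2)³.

Repeated linear factor (power 3): P/(z + 2) + Q/(z + 2)² + R/(z + 2)³


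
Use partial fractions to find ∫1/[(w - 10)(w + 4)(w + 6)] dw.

Cover-up: A = 1/224, B = -1/28, C = 1/32. Decomposition: (1/224)/(w - 10) - (1/28)/(w + 4) + (1/32)/(w + 6). Integrate each term: (1/224) ln|(w - 10)| - (1/28) ln|(w + 4)| + (1/32) ln|(w + 6)| + C


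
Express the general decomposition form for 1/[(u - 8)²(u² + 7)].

Repeated linear + quadratic: P/(u - 8) + Q/(u - 8)² + (Ru + S)/(u² + 7)


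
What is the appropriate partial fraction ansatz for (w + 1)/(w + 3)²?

Repeated linear factor: P/(w + 3) + Q/(w + 3)²


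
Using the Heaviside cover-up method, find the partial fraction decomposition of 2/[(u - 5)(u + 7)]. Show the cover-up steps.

Cover (u - 5): set u=5, get A = 2/(5 + 7) = 1/6. Cover (u + 7): set u=-7, get B = 2/(-7 - 5) = -1/6.
Result: (1/6)/(u - 5) - (1/6)/(u + 7)


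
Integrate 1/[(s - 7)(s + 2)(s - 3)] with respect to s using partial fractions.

Cover-up: P = 1/36, Q = 1/45, R = -1/20. Decomposition: (1/36)/(s - 7) + (1/45)/(s + 2) - (1/20)/(s - 3). Integrate each term: (1/36) ln|(s - 7)| + (1/45) ln|(s + 2)| - (1/20) ln|(s - 3)| + C


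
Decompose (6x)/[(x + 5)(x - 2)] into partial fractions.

At x=-5: P = (6·(-5) + 0)/(-5 - 2) = 30/7. At x=2: Q = (6·2 + 0)/(2 + 5) = 12/7
Result: (30/7)/(x + 5) + (12/7)/(x - 2)


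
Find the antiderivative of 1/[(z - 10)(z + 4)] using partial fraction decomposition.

Decompose: 1/[(z - 10)(z + 4)] = (1/14)/(z - 10) - (1/14)/(z + 4). Integrate each term: (1/14) ln|(z - 10)| - (1/14) ln|(z + 4)| + C


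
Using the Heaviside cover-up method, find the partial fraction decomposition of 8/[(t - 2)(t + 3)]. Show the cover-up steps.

Cover (t - 2): set t=2, get P = 8/(2 + 3) = 8/5. Cover (t + 3): set t=-3, get Q = 8/(-3 - 2) = -8/5.
Result: (8/5)/(t - 2) - (8/5)/(t + 3)


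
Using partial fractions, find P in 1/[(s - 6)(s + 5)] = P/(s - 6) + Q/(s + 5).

Cover-up at s = 6: P = 1/(6 + 5) = 1/11


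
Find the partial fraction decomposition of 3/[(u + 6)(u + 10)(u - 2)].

Using cover-up method: α = -3/32, β = 1/16, γ = 1/32
Result: (-3/32)/(u + 6) + (1/16)/(u + 10) + (1/32)/(u - 2)


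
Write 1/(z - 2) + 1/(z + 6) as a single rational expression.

Common denominator (z - 2)(z + 6). Numerator: 1(z + 6) + 1(z - 2) = (z + 6) + (z - 2) = 2z + 4
Result: (2z + 4)/[(z - 2)(z + 6)]


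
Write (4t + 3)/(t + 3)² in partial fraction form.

(4t + 3) = α(t + 3) + β. At t = -3: β = 4·(-3) + 3 = -9. Coeff of t: α = 4
Result: 4/(t + 3) - 9/(t + 3)²


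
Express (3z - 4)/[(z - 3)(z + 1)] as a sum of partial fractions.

At z=3: P = (3·3 - 4)/(3 + 1) = 5/4. At z=-1: Q = (3·(-1) - 4)/(-1 - 3) = 7/4
Result: (5/4)/(z - 3) + (7/4)/(z + 1)


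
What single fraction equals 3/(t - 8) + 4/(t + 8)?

Common denominator (t - 8)(t + 8). Numerator: 3(t + 8) + 4(t - 8) = (3t + 24) + (4t - 32) = 7t - 8
Result: (7t - 8)/[(t - 8)(t + 8)]


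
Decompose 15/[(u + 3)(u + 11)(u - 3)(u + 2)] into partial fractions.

Using Heaviside cover-up: (5/16)/(u + 3) - (5/336)/(u + 11) + (1/28)/(u - 3) - (1/3)/(u + 2)


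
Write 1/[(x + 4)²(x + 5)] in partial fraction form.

Cover-up at x=-5: C = 1/(-5 + 4)² = 1. Cover-up at x=-4: B = 1/(-4 + 5) = 1. Comparing x² coeff: A = -C = -1
Result: -1/(x + 4) + 1/(x + 4)² + 1/(x + 5)


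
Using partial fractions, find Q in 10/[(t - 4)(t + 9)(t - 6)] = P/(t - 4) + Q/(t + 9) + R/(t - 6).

Cover-up at t = -9: Q = 10/[(-9 - 4)(-9 - 6)] = 10/[(-13)(-15)] = 10/195 = 2/39


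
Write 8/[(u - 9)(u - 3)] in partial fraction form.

8/(u - 9)(u - 3) = α/(u - 9) + β/(u - 3). α = 8/(9 - 3) = 4/3, β = 8/(3 - 9) = -4/3
Result: (4/3)/(u - 9) - (4/3)/(u - 3)


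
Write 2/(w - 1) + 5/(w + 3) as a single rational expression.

Common denominator (w - 1)(w + 3). Numerator: 2(w + 3) + 5(w - 1) = (2w + 6) + (5w - 5) = 7w + 1
Result: (7w + 1)/[(w - 1)(w + 3)]


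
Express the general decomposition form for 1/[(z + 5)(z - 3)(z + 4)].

Three distinct linear factors: A/(z + 5) + B/(z - 3) + C/(z + 4)


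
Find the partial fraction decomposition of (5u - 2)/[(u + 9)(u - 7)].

At u=-9: A = (5·(-9) - 2)/(-9 - 7) = 47/16. At u=7: B = (5·7 - 2)/(7 + 9) = 33/16
Result: (47/16)/(u + 9) + (33/16)/(u - 7)


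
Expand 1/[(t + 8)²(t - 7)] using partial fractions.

Cover-up at t=7: γ = 1/(7 + 8)² = 1/225. Cover-up at t=-8: β = 1/(-8 - 7) = -1/15. Comparing t² coeff: α = -γ = -1/225
Result: (-1/225)/(t + 8) - (1/15)/(t + 8)² + (1/225)/(t - 7)


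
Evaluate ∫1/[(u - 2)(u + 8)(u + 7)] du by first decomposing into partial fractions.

Cover-up: P = 1/90, Q = 1/10, R = -1/9. Decomposition: (1/90)/(u - 2) + (1/10)/(u + 8) - (1/9)/(u + 7). Integrate each term: (1/90) ln|(u - 2)| + (1/10) ln|(u + 8)| - (1/9) ln|(u + 7)| + C


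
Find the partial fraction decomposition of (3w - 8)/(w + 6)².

(3w - 8) = α(w + 6) + β. At w = -6: β = 3·(-6) - 8 = -26. Coeff of w: α = 3
Result: 3/(w + 6) - 26/(w + 6)²


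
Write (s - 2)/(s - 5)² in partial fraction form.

(s - 2) = A(s - 5) + B. At s = 5: B = 1·5 - 2 = 3. Coeff of s: A = 1
Result: 1/(s - 5) + 3/(s - 5)²


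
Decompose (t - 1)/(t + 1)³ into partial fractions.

(t - 1) = α(t + 1)² + β(t + 1) + γ. At t = -1: γ = 1·(-1) - 1 = -2. Coefficients: α = 0, β = 1
Result: 1/(t + 1)² - 2/(t + 1)³


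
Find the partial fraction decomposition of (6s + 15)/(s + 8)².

(6s + 15) = P(s + 8) + Q. At s = -8: Q = 6·(-8) + 15 = -33. Coeff of s: P = 6
Result: 6/(s + 8) - 33/(s + 8)²


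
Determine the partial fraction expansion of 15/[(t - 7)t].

15/(t - 7)t = α/(t - 7) + β/t. α = 15/(7 - 0) = 15/7, β = 15/(0 - 7) = -15/7
Result: (15/7)/(t - 7) - (15/7)/t


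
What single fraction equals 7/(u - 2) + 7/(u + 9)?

Common denominator (u - 2)(u + 9). Numerator: 7(u + 9) + 7(u - 2) = (7u + 63) + (7u - 14) = 14u + 49
Result: (14u + 49)/[(u - 2)(u + 9)]


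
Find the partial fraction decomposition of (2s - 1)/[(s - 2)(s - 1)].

At s=2: P = (2·2 - 1)/(2 - 1) = 3. At s=1: Q = (2·1 - 1)/(1 - 2) = -1
Result: 3/(s - 2) - 1/(s - 1)


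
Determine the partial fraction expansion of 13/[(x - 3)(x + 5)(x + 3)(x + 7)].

Using Heaviside cover-up: (13/480)/(x - 3) + (13/32)/(x + 5) - (13/48)/(x + 3) - (13/80)/(x + 7)


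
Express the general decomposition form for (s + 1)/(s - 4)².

Repeated linear factor: α/(s - 4) + β/(s - 4)²


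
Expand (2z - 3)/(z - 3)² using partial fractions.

(2z - 3) = α(z - 3) + β. At z = 3: β = 2·3 - 3 = 3. Coeff of z: α = 2
Result: 2/(z - 3) + 3/(z - 3)²


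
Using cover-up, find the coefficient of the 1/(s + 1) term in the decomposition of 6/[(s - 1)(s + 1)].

Cover (s + 1), set s=-1: 6/((s - 1) at s=-1) = 6/(-2) = -3


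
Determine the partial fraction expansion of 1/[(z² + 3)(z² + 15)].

Coefficient matching gives α = γ = 0, β = 1/(15-3) = 1/12, δ = -β = -1/12
Result: (1/12)/(z² + 3) - (1/12)/(z² + 15)


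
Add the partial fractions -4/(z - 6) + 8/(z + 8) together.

Common denominator (z - 6)(z + 8). Numerator: -4(z + 8) + 8(z - 6) = (-4z - 32) + (8z - 48) = 4z - 80
Result: (4z - 80)/[(z - 6)(z + 8)]


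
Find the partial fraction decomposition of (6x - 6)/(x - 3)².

(6x - 6) = α(x - 3) + β. At x = 3: β = 6·3 - 6 = 12. Coeff of x: α = 6
Result: 6/(x - 3) + 12/(x - 3)²


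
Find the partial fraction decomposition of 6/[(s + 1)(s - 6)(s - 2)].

Using cover-up method: P = 2/7, Q = 3/14, R = -1/2
Result: (2/7)/(s + 1) + (3/14)/(s - 6) - (1/2)/(s - 2)


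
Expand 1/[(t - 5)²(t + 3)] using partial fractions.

Cover-up at t=-3: R = 1/(-3 - 5)² = 1/64. Cover-up at t=5: Q = 1/(5 + 3) = 1/8. Comparing t² coeff: P = -R = -1/64
Result: (-1/64)/(t - 5) + (1/8)/(t - 5)² + (1/64)/(t + 3)


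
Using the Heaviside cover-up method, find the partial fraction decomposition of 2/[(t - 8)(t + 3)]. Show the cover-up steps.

Cover (t - 8): set t=8, get A = 2/(8 + 3) = 2/11. Cover (t + 3): set t=-3, get B = 2/(-3 - 8) = -2/11.
Result: (2/11)/(t - 8) - (2/11)/(t + 3)


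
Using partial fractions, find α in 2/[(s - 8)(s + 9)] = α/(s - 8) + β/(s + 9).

Cover-up at s = 8: α = 2/(8 + 9) = 2/17


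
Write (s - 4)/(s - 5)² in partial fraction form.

(s - 4) = A(s - 5) + B. At s = 5: B = 1·5 - 4 = 1. Coeff of s: A = 1
Result: 1/(s - 5) + 1/(s - 5)²


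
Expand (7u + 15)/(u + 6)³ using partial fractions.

(7u + 15) = P(u + 6)² + Q(u + 6) + R. At u = -6: R = 7·(-6) + 15 = -27. Coefficients: P = 0, Q = 7
Result: 7/(u + 6)² - 27/(u + 6)³


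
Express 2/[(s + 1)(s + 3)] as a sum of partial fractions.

2/(s + 1)(s + 3) = P/(s + 1) + Q/(s + 3). P = 2/(-1 + 3) = 1, Q = 2/(-3 + 1) = -1
Result: 1/(s + 1) - 1/(s + 3)


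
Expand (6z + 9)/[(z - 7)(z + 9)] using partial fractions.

At z=7: A = (6·7 + 9)/(7 + 9) = 51/16. At z=-9: B = (6·(-9) + 9)/(-9 - 7) = 45/16
Result: (51/16)/(z - 7) + (45/16)/(z + 9)


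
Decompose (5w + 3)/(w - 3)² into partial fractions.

(5w + 3) = P(w - 3) + Q. At w = 3: Q = 5·3 + 3 = 18. Coeff of w: P = 5
Result: 5/(w - 3) + 18/(w - 3)²


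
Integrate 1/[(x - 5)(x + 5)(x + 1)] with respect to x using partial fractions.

Cover-up: A = 1/60, B = 1/40, C = -1/24. Decomposition: (1/60)/(x - 5) + (1/40)/(x + 5) - (1/24)/(x + 1). Integrate each term: (1/60) ln|(x - 5)| + (1/40) ln|(x + 5)| - (1/24) ln|(x + 1)| + C


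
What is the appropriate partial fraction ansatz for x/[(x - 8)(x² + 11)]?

Linear + irreducible quadratic: α/(x - 8) + (βx + γ)/(x² + 11)


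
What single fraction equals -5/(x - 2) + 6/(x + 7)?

Common denominator (x - 2)(x + 7). Numerator: -5(x + 7) + 6(x - 2) = (-5x - 35) + (6x - 12) = x - 47
Result: (x - 47)/[(x - 2)(x + 7)]


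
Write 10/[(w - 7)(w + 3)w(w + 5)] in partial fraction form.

Using Heaviside cover-up: (1/84)/(w - 7) + (1/6)/(w + 3) - (2/21)/w - (1/12)/(w + 5)


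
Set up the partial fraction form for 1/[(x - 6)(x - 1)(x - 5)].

Three distinct linear factors: P/(x - 6) + Q/(x - 1) + R/(x - 5)


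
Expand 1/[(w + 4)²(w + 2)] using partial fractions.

Cover-up at w=-2: R = 1/(-2 + 4)² = 1/4. Cover-up at w=-4: Q = 1/(-4 + 2) = -1/2. Comparing w² coeff: P = -R = -1/4
Result: (-1/4)/(w + 4) - (1/2)/(w + 4)² + (1/4)/(w + 2)


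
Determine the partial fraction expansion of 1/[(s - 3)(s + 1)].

1/(s - 3)(s + 1) = α/(s - 3) + β/(s + 1). α = 1/(3 + 1) = 1/4, β = 1/(-1 - 3) = -1/4
Result: (1/4)/(s - 3) - (1/4)/(s + 1)


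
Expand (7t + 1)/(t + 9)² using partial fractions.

(7t + 1) = P(t + 9) + Q. At t = -9: Q = 7·(-9) + 1 = -62. Coeff of t: P = 7
Result: 7/(t + 9) - 62/(t + 9)²


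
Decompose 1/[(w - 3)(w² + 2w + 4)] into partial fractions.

Cover-up at w = 3: A = 1/(3² + 2·3 + 4) = 1/19. Then B = -A = -1/19, C = -A·(2 + 3) = -5/19
Result: (1/19)/(w - 3) - ((1/19)w + 5/19)/(w² + 2w + 4)


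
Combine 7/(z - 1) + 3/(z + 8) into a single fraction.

Common denominator (z - 1)(z + 8). Numerator: 7(z + 8) + 3(z - 1) = (7z + 56) + (3z - 3) = 10z + 53
Result: (10z + 53)/[(z - 1)(z + 8)]


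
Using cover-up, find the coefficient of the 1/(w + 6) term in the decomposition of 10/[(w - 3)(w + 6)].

Cover (w + 6), set w=-6: 10/((w - 3) at w=-6) = 10/(-9) = -10/9


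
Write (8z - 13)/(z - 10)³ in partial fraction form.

(8z - 13) = P(z - 10)² + Q(z - 10) + R. At z = 10: R = 8·10 - 13 = 67. Coefficients: P = 0, Q = 8
Result: 8/(z - 10)² + 67/(z - 10)³


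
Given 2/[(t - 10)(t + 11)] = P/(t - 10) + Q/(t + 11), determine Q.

Cover-up at t = -11: Q = 2/(-11 - 10) = -2/21


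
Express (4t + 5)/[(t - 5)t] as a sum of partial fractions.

At t=5: A = (4·5 + 5)/(5 - 0) = 5. At t=0: B = (4·0 + 5)/(0 - 5) = -1
Result: 5/(t - 5) - 1/t


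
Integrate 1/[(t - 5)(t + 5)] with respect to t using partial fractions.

Decompose: 1/[(t - 5)(t + 5)] = (1/10)/(t - 5) - (1/10)/(t + 5). Integrate each term: (1/10) ln|(t - 5)| - (1/10) ln|(t + 5)| + C


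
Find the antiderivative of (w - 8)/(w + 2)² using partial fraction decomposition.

Decompose: A = 1, B = 1·(-2) - 8 = -10, so (w - 8)/(w + 2)² = 1/(w + 2) - 10/(w + 2)². Integrate: ∫ A/(w + 2) dw = ln|(w + 2)|; ∫ B/(w + 2)² dw = 10/(w + 2). Sum: ln|(w + 2)| + 10/(w + 2) + C


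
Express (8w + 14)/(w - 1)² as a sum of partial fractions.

(8w + 14) = P(w - 1) + Q. At w = 1: Q = 8·1 + 14 = 22. Coeff of w: P = 8
Result: 8/(w - 1) + 22/(w - 1)²


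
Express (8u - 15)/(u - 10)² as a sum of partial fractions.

(8u - 15) = A(u - 10) + B. At u = 10: B = 8·10 - 15 = 65. Coeff of u: A = 8
Result: 8/(u - 10) + 65/(u - 10)²


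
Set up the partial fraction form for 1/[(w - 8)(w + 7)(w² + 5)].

Two linear + quadratic: P/(w - 8) + Q/(w + 7) + (Rw + S)/(w² + 5)


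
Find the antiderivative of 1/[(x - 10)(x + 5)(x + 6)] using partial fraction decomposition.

Cover-up: P = 1/240, Q = -1/15, R = 1/16. Decomposition: (1/240)/(x - 10) - (1/15)/(x + 5) + (1/16)/(x + 6). Integrate each term: (1/240) ln|(x - 10)| - (1/15) ln|(x + 5)| + (1/16) ln|(x + 6)| + C


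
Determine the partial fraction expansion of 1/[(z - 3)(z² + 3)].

Cover-up at z = 3: P = 1/(3² + 3) = 1/12. Then Q = -P = -1/12, R = -P·(0 + 3) = -1/4
Result: (1/12)/(z - 3) - ((1/12)z + 1/4)/(z² + 3)


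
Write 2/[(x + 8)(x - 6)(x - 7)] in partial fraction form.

Using cover-up method: A = 1/105, B = -1/7, C = 2/15
Result: (1/105)/(x + 8) - (1/7)/(x - 6) + (2/15)/(x - 7)


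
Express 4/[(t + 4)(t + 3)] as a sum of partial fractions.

4/(t + 4)(t + 3) = α/(t + 4) + β/(t + 3). α = 4/(-4 + 3) = -4, β = 4/(-3 + 4) = 4
Result: -4/(t + 4) + 4/(t + 3)


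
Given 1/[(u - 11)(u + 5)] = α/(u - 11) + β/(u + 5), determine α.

Cover-up at u = 11: α = 1/(11 + 5) = 1/16


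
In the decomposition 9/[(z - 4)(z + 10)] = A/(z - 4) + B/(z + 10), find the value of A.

Cover-up at z = 4: A = 9/(4 + 10) = 9/14


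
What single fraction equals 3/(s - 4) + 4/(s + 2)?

Common denominator (s - 4)(s + 2). Numerator: 3(s + 2) + 4(s - 4) = (3s + 6) + (4s - 16) = 7s - 10
Result: (7s - 10)/[(s - 4)(s + 2)]


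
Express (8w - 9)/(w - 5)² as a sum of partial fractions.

(8w - 9) = A(w - 5) + B. At w = 5: B = 8·5 - 9 = 31. Coeff of w: A = 8
Result: 8/(w - 5) + 31/(w - 5)²


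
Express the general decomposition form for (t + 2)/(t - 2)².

Repeated linear factor: α/(t - 2) + β/(t - 2)²


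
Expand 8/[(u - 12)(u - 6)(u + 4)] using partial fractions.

Using cover-up method: P = 1/12, Q = -2/15, R = 1/20
Result: (1/12)/(u - 12) - (2/15)/(u - 6) + (1/20)/(u + 4)


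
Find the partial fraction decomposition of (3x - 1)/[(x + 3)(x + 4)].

At x=-3: α = (3·(-3) - 1)/(-3 + 4) = -10. At x=-4: β = (3·(-4) - 1)/(-4 + 3) = 13
Result: -10/(x + 3) + 13/(x + 4)


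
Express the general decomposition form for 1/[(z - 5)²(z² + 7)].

Repeated linear + quadratic: P/(z - 5) + Q/(z - 5)² + (Rz + S)/(z² + 7)


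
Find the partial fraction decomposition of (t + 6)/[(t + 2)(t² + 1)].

At t=-2: P = (1·(-2) + 6)/((-2)² + 1) = 4/5. Q = -P = -4/5, R = 1 - (-2)·P = 13/5
Result: (4/5)/(t + 2) - ((4/5)t - 13/5)/(t² + 1)


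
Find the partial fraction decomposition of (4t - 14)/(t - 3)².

(4t - 14) = A(t - 3) + B. At t = 3: B = 4·3 - 14 = -2. Coeff of t: A = 4
Result: 4/(t - 3) - 2/(t - 3)²


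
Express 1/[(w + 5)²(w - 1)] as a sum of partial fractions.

Cover-up at w=1: R = 1/(1 + 5)² = 1/36. Cover-up at w=-5: Q = 1/(-5 - 1) = -1/6. Comparing w² coeff: P = -R = -1/36
Result: (-1/36)/(w + 5) - (1/6)/(w + 5)² + (1/36)/(w - 1)


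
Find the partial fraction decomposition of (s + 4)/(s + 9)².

(s + 4) = A(s + 9) + B. At s = -9: B = 1·(-9) + 4 = -5. Coeff of s: A = 1
Result: 1/(s + 9) - 5/(s + 9)²


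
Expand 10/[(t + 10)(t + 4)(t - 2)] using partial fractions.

Using cover-up method: A = 5/36, B = -5/18, C = 5/36
Result: (5/36)/(t + 10) - (5/18)/(t + 4) + (5/36)/(t - 2)


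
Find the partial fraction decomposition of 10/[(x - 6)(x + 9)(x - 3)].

Using cover-up method: A = 2/9, B = 1/18, C = -5/18
Result: (2/9)/(x - 6) + (1/18)/(x + 9) - (5/18)/(x - 3)


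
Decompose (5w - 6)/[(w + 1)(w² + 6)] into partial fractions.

At w=-1: α = (5·(-1) - 6)/((-1)² + 6) = -11/7. β = -α = 11/7, γ = 5 - (-1)·α = 24/7
Result: (-11/7)/(w + 1) + ((11/7)w + 24/7)/(w² + 6)


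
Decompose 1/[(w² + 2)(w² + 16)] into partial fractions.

Coefficient matching gives A = C = 0, B = 1/(16-2) = 1/14, D = -B = -1/14
Result: (1/14)/(w² + 2) - (1/14)/(w² + 16)


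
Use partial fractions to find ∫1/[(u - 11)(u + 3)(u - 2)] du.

Cover-up: P = 1/126, Q = 1/70, R = -1/45. Decomposition: (1/126)/(u - 11) + (1/70)/(u + 3) - (1/45)/(u - 2). Integrate each term: (1/126) ln|(u - 11)| + (1/70) ln|(u + 3)| - (1/45) ln|(u - 2)| + C


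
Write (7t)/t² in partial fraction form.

(7t) = Pt + Q. At t = 0: Q = 7·0 + 0 = 0. Coeff of t: P = 7
Result: 7/t


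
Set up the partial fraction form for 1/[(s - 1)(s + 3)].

Distinct linear factors: P/(s - 1) + Q/(s + 3)


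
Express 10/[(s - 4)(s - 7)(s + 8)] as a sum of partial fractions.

Using cover-up method: α = -5/18, β = 2/9, γ = 1/18
Result: (-5/18)/(s - 4) + (2/9)/(s - 7) + (1/18)/(s + 8)


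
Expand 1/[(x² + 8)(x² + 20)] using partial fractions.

Coefficient matching gives A = C = 0, B = 1/(20-8) = 1/12, D = -B = -1/12
Result: (1/12)/(x² + 8) - (1/12)/(x² + 20)


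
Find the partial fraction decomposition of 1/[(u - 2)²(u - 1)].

Cover-up at u=1: C = 1/(1 - 2)² = 1. Cover-up at u=2: B = 1/(2 - 1) = 1. Comparing u² coeff: A = -C = -1
Result: -1/(u - 2) + 1/(u - 2)² + 1/(u - 1)
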